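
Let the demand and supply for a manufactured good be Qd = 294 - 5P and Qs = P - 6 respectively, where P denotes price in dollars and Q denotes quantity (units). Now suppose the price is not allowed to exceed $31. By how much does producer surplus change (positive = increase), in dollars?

Setting quantity demanded equal to quantity supplied, 294 - 5P = P - 6, gives P* = 50 and Q* = 44.
Because the ceiling (31) lies below the market-clearing price, it is binding.
At P = 31: Qd = 294 - 5·31 = 139 and Qs = 31 - 6 = 25.
Producer surplus without the control is ½ · (50 - 6) · 44 = 968.
With the ceiling, producers sell 25 units at 31, so PS = ½ · (31 - 6) · 25 = 312.5.
Change in producer surplus = 312.5 - 968 = -655.5.

-655.5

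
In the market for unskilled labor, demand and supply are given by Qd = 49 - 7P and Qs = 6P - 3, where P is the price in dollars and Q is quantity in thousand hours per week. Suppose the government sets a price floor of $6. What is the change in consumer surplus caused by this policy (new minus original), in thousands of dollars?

-28

Without the control the market clears where 49 - 7P = 6P - 3, i.e. P* = 4 and Q* = 21.
Since 6 > 4, the floor is binding.
At P = 6: Qd = 49 - 7·6 = 7 and Qs = 6·6 - 3 = 33.
Consumer surplus without the control is ½ · (7 - 4) · 21 = 31.5.
With the floor, consumers buy 7 units at 6, so CS = ½ · (7 - 6) · 7 = 3.5.
Change in consumer surplus = 3.5 - 31.5 = -28.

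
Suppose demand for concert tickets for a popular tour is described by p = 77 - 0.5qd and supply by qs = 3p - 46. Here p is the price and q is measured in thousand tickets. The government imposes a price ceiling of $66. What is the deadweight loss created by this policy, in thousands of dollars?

0

Rearranging demand gives qd = 154 - 2p. In a free market, 154 - 2p = 3p - 46 gives the equilibrium p* = 40, q* = 74.
The ceiling of 66 is above the equilibrium price 40, so it is not binding; the market clears at p* = 40, q* = 74.
Since the control does not bind, no trades are prevented and deadweight loss is zero.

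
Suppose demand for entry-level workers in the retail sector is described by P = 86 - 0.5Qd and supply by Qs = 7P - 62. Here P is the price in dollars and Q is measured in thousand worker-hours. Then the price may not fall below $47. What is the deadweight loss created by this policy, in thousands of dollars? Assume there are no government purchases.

Rearranging demand gives Qd = 172 - 2P. Equilibrium: 172 - 2P = 7P - 62, so 234 = 9P and P* = 26, Q* = 120.
Because the floor (47) lies above the market-clearing price, it is binding.
At P = 47: Qd = 172 - 2·47 = 78 and Qs = 7·47 - 62 = 267.
Quantity traded falls to 78. At Q = 78 the demand price is (172 - 78)/2 = 47 and the supply price is (62 + 78)/7 = 20.
Deadweight loss = ½ · (47 - 20) · (120 - 78) = ½ · 27 · 42 = 567.

567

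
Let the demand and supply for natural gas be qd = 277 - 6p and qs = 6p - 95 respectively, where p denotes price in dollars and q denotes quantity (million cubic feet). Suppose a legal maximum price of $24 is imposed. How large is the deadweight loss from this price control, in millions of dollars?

294

Setting quantity demanded equal to quantity supplied, 277 - 6p = 6p - 95, gives p* = 31 and q* = 91.
Because the ceiling (24) lies below the market-clearing price, it is binding.
At p = 24: qd = 277 - 6·24 = 133 and qs = 6·24 - 95 = 49.
Quantity traded falls to 49. At q = 49 the demand price is (277 - 49)/6 = 38 and the supply price is (95 + 49)/6 = 24.
Deadweight loss = ½ · (38 - 24) · (91 - 49) = ½ · 14 · 42 = 294.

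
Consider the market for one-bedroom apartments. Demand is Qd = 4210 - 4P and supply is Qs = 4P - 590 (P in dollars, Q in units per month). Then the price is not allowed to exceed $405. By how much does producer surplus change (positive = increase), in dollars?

Setting quantity demanded equal to quantity supplied, 4210 - 4P = 4P - 590, gives P* = 600 and Q* = 1810.
Because the ceiling (405) lies below the market-clearing price, it is binding.
At P = 405: Qd = 4210 - 4·405 = 2590 and Qs = 4·405 - 590 = 1030.
Producer surplus without the control is ½ · (600 - 147.5) · 1810 = 409512.5.
With the ceiling, producers sell 1030 units at 405, so PS = ½ · (405 - 147.5) · 1030 = 132612.5.
Change in producer surplus = 132612.5 - 409512.5 = -276900.

-276900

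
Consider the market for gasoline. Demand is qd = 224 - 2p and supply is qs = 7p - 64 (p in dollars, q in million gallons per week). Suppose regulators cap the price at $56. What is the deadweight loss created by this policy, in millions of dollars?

0

In a free market, 224 - 2p = 7p - 64 gives the equilibrium p* = 32, q* = 160.
The ceiling of 56 is above the equilibrium price 32, so it is not binding; the market clears at p* = 32, q* = 160.
Since the control does not bind, no trades are prevented and deadweight loss is zero.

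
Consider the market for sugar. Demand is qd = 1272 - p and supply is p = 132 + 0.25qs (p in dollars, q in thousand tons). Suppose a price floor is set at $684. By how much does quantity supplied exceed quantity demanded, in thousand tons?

Rearranging supply gives qs = 4p - 528. In a free market, 1272 - p = 4p - 528 gives the equilibrium p* = 360, q* = 912.
Since 684 > 360, the floor is binding.
At p = 684: qd = 1272 - 684 = 588 and qs = 4·684 - 528 = 2208.
Surplus = qs - qd = 2208 - 588 = 1620.

1620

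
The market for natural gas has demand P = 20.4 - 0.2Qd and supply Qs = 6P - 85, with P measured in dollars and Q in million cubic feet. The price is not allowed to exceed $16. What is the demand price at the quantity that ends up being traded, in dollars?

Rearranging demand gives Qd = 102 - 5P. Setting quantity demanded equal to quantity supplied, 102 - 5P = 6P - 85, gives P* = 17 and Q* = 17.
The ceiling of 16 is below the equilibrium price 17, so it binds.
At P = 16: Qd = 102 - 5·16 = 22 and Qs = 6·16 - 85 = 11.
Only 11 units reach the market. On the demand curve, the marginal buyer's willingness to pay at Q = 11 is (102 - 11)/5 = 18.2.

18.2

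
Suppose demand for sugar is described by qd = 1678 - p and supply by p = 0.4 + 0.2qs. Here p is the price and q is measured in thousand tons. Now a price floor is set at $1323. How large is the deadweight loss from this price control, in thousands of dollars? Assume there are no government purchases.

Rearranging supply gives qs = 5p - 2. In a free market, 1678 - p = 5p - 2 gives the equilibrium p* = 280, q* = 1398.
Because the floor (1323) lies above the market-clearing price, it is binding.
At p = 1323: qd = 1678 - 1323 = 355 and qs = 5·1323 - 2 = 6613.
Quantity traded falls to 355. At q = 355 the demand price is 1678 - 355 = 1323 and the supply price is (2 + 355)/5 = 71.4.
Deadweight loss = ½ · (1323 - 71.4) · (1398 - 355) = ½ · 1251.6 · 1043 = 652709.4.

652709.4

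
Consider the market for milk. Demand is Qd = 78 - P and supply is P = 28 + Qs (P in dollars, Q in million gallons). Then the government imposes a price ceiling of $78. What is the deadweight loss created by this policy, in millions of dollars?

0

Rearranging supply gives Qs = P - 28. Equilibrium: 78 - P = P - 28, so 106 = 2P and P* = 53, Q* = 25.
The ceiling of 78 is above the equilibrium price 53, so it is not binding; the market clears at P* = 53, Q* = 25.
Since the control does not bind, no trades are prevented and deadweight loss is zero.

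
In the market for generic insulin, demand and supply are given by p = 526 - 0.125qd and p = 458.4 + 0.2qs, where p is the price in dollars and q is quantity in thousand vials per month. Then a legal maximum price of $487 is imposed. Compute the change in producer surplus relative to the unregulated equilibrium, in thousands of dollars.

Rearranging demand gives qd = 4208 - 8p; rearranging supply gives qs = 5p - 2292. In a free market, 4208 - 8p = 5p - 2292 gives the equilibrium p* = 500, q* = 208.
Since 487 < 500, the ceiling is binding.
At p = 487: qd = 4208 - 8·487 = 312 and qs = 5·487 - 2292 = 143.
Producer surplus without the control is ½ · (500 - 458.4) · 208 = 4326.4.
With the ceiling, producers sell 143 units at 487, so PS = ½ · (487 - 458.4) · 143 = 2044.9.
Change in producer surplus = 2044.9 - 4326.4 = -2281.5.

-2281.5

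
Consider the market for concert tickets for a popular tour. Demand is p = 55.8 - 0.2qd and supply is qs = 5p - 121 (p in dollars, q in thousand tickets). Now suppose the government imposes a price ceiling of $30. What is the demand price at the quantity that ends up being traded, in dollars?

50

Rearranging demand gives qd = 279 - 5p. Equilibrium: 279 - 5p = 5p - 121, so 400 = 10p and p* = 40, q* = 79.
The ceiling of 30 is below the equilibrium price 40, so it binds.
At p = 30: qd = 279 - 5·30 = 129 and qs = 5·30 - 121 = 29.
Only 29 units reach the market. On the demand curve, the marginal buyer's willingness to pay at q = 29 is (279 - 29)/5 = 50.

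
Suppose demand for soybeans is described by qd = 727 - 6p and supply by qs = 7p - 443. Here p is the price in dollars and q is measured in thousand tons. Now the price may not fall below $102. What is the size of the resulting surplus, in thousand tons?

156

Without the control the market clears where 727 - 6p = 7p - 443, i.e. p* = 90 and q* = 187.
Since 102 > 90, the floor is binding.
At p = 102: qd = 727 - 6·102 = 115 and qs = 7·102 - 443 = 271.
Surplus = qs - qd = 271 - 115 = 156.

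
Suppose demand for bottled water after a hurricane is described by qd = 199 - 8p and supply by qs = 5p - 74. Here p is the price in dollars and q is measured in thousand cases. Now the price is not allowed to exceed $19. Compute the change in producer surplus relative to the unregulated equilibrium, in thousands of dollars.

-52

Without the control the market clears where 199 - 8p = 5p - 74, i.e. p* = 21 and q* = 31.
Since 19 < 21, the ceiling is binding.
At p = 19: qd = 199 - 8·19 = 47 and qs = 5·19 - 74 = 21.
Producer surplus without the control is ½ · (21 - 14.8) · 31 = 96.1.
With the ceiling, producers sell 21 units at 19, so PS = ½ · (19 - 14.8) · 21 = 44.1.
Change in producer surplus = 44.1 - 96.1 = -52.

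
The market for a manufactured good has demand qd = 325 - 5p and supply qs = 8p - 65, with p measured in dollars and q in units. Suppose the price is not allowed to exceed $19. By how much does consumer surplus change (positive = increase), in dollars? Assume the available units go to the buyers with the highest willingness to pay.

182.6

Without the control the market clears where 325 - 5p = 8p - 65, i.e. p* = 30 and q* = 175.
Because the ceiling (19) lies below the market-clearing price, it is binding.
At p = 19: qd = 325 - 5·19 = 230 and qs = 8·19 - 65 = 87.
Consumer surplus without the control is ½ · (65 - 30) · 175 = 3062.5.
With the ceiling, 87 units are sold at 19 (assume they go to the highest-value buyers). The demand price at q = 87 is 47.6, so CS = ½ · [(65 - 19) + (47.6 - 19)] · 87 = 3245.1.
Change in consumer surplus = 3245.1 - 3062.5 = 182.6.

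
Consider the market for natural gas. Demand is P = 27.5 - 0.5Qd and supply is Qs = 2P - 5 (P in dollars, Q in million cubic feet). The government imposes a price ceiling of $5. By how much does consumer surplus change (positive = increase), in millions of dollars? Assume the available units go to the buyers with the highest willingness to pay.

Rearranging demand gives Qd = 55 - 2P. Equilibrium: 55 - 2P = 2P - 5, so 60 = 4P and P* = 15, Q* = 25.
Because the ceiling (5) lies below the market-clearing price, it is binding.
At P = 5: Qd = 55 - 2·5 = 45 and Qs = 2·5 - 5 = 5.
Consumer surplus without the control is ½ · (27.5 - 15) · 25 = 156.25.
With the ceiling, 5 units are sold at 5 (assume they go to the highest-value buyers). The demand price at Q = 5 is 25, so CS = ½ · [(27.5 - 5) + (25 - 5)] · 5 = 106.25.
Change in consumer surplus = 106.25 - 156.25 = -50.

-50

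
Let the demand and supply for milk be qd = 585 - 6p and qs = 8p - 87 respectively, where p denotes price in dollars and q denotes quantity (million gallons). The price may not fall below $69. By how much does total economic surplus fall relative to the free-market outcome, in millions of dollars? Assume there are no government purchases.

2315.25

Without the control the market clears where 585 - 6p = 8p - 87, i.e. p* = 48 and q* = 297.
Because the floor (69) lies above the market-clearing price, it is binding.
At p = 69: qd = 585 - 6·69 = 171 and qs = 8·69 - 87 = 465.
Quantity traded falls to 171. At q = 171 the demand price is (585 - 171)/6 = 69 and the supply price is (87 + 171)/8 = 32.25.
Deadweight loss = ½ · (69 - 32.25) · (297 - 171) = ½ · 36.75 · 126 = 2315.25.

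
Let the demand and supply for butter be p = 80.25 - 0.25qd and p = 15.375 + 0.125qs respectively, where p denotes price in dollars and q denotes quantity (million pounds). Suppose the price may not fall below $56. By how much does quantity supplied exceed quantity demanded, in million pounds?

Rearranging demand gives qd = 321 - 4p; rearranging supply gives qs = 8p - 123. In a free market, 321 - 4p = 8p - 123 gives the equilibrium p* = 37, q* = 173.
Since 56 > 37, the floor is binding.
At p = 56: qd = 321 - 4·56 = 97 and qs = 8·56 - 123 = 325.
Surplus = qs - qd = 325 - 97 = 228.

228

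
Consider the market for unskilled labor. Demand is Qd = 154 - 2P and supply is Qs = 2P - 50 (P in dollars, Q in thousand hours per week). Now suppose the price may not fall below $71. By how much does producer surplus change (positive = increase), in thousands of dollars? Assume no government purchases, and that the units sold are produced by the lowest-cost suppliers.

Equilibrium: 154 - 2P = 2P - 50, so 204 = 4P and P* = 51, Q* = 52.
Because the floor (71) lies above the market-clearing price, it is binding.
At P = 71: Qd = 154 - 2·71 = 12 and Qs = 2·71 - 50 = 92.
Producer surplus without the control is ½ · (51 - 25) · 52 = 676.
With the floor, 12 units are sold at 71. The supply price at Q = 12 is 31, so PS = ½ · [(71 - 25) + (71 - 31)] · 12 = 516.
Change in producer surplus = 516 - 676 = -160.

-160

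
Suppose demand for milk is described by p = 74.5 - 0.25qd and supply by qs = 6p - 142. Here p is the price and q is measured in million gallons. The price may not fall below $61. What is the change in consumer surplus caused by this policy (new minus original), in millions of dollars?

Rearranging demand gives qd = 298 - 4p. In a free market, 298 - 4p = 6p - 142 gives the equilibrium p* = 44, q* = 122.
Because the floor (61) lies above the market-clearing price, it is binding.
At p = 61: qd = 298 - 4·61 = 54 and qs = 6·61 - 142 = 224.
Consumer surplus without the control is ½ · (74.5 - 44) · 122 = 1860.5.
With the floor, consumers buy 54 units at 61, so CS = ½ · (74.5 - 61) · 54 = 364.5.
Change in consumer surplus = 364.5 - 1860.5 = -1496.

-1496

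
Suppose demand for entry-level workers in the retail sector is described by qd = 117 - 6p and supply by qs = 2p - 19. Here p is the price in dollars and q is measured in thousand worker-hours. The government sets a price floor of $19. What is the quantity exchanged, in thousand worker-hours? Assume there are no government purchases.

In a free market, 117 - 6p = 2p - 19 gives the equilibrium p* = 17, q* = 15.
Because the floor (19) lies above the market-clearing price, it is binding.
At p = 19: qd = 117 - 6·19 = 3 and qs = 2·19 - 19 = 19.
The quantity actually transacted is the short side, demand: 3.

3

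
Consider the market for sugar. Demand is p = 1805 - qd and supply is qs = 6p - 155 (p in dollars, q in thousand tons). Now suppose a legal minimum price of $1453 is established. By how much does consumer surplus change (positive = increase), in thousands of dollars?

-1100860.5

Rearranging demand gives qd = 1805 - p. In a free market, 1805 - p = 6p - 155 gives the equilibrium p* = 280, q* = 1525.
The floor of 1453 is above the equilibrium price 280, so it binds.
At p = 1453: qd = 1805 - 1453 = 352 and qs = 6·1453 - 155 = 8563.
Consumer surplus without the control is ½ · (1805 - 280) · 1525 = 1162812.5.
With the floor, consumers buy 352 units at 1453, so CS = ½ · (1805 - 1453) · 352 = 61952.
Change in consumer surplus = 61952 - 1162812.5 = -1100860.5.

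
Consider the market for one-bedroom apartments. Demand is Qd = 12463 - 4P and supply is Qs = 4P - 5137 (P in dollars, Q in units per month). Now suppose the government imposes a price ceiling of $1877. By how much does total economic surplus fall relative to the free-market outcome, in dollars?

Without the control the market clears where 12463 - 4P = 4P - 5137, i.e. P* = 2200 and Q* = 3663.
Since 1877 < 2200, the ceiling is binding.
At P = 1877: Qd = 12463 - 4·1877 = 4955 and Qs = 4·1877 - 5137 = 2371.
Quantity traded falls to 2371. At Q = 2371 the demand price is (12463 - 2371)/4 = 2523 and the supply price is (5137 + 2371)/4 = 1877.
Deadweight loss = ½ · (2523 - 1877) · (3663 - 2371) = ½ · 646 · 1292 = 417316.

417316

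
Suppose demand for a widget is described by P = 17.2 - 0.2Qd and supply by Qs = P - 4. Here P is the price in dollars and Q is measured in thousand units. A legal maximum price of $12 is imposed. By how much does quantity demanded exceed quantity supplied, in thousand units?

Rearranging demand gives Qd = 86 - 5P. Setting quantity demanded equal to quantity supplied, 86 - 5P = P - 4, gives P* = 15 and Q* = 11.
The ceiling of 12 is below the equilibrium price 15, so it binds.
At P = 12: Qd = 86 - 5·12 = 26 and Qs = 12 - 4 = 8.
Shortage = Qd - Qs = 26 - 8 = 18.

18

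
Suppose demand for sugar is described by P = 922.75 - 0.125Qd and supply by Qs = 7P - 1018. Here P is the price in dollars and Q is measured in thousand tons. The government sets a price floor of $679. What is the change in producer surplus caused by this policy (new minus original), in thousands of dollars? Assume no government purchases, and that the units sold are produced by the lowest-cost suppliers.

167314

Rearranging demand gives Qd = 7382 - 8P. In a free market, 7382 - 8P = 7P - 1018 gives the equilibrium P* = 560, Q* = 2902.
Since 679 > 560, the floor is binding.
At P = 679: Qd = 7382 - 8·679 = 1950 and Qs = 7·679 - 1018 = 3735.
Producer surplus without the control is ½ · (560 - 1018/7) · 2902 = 4210802/7.
With the floor, 1950 units are sold at 679. The supply price at Q = 1950 is 424, so PS = ½ · [(679 - 1018/7) + (679 - 424)] · 1950 = 5382000/7.
Change in producer surplus = 5382000/7 - 4210802/7 = 167314.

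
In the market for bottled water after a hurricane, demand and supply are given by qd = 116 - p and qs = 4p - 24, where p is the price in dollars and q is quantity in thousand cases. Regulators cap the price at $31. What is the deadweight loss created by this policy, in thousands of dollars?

0

In a free market, 116 - p = 4p - 24 gives the equilibrium p* = 28, q* = 88.
The ceiling of 31 is above the equilibrium price 28, so it is not binding; the market clears at p* = 28, q* = 88.
Since the control does not bind, no trades are prevented and deadweight loss is zero.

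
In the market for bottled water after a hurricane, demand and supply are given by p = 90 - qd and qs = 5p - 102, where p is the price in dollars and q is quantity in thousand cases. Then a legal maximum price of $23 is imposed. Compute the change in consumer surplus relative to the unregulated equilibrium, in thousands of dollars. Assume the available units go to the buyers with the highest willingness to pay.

-895.5

Rearranging demand gives qd = 90 - p. Setting quantity demanded equal to quantity supplied, 90 - p = 5p - 102, gives p* = 32 and q* = 58.
The ceiling of 23 is below the equilibrium price 32, so it binds.
At p = 23: qd = 90 - 23 = 67 and qs = 5·23 - 102 = 13.
Consumer surplus without the control is ½ · (90 - 32) · 58 = 1682.
With the ceiling, 13 units are sold at 23 (assume they go to the highest-value buyers). The demand price at q = 13 is 77, so CS = ½ · [(90 - 23) + (77 - 23)] · 13 = 786.5.
Change in consumer surplus = 786.5 - 1682 = -895.5.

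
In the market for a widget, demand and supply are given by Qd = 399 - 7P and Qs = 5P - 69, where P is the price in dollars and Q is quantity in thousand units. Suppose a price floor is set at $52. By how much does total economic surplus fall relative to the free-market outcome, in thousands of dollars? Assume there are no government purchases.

1419.6

Setting quantity demanded equal to quantity supplied, 399 - 7P = 5P - 69, gives P* = 39 and Q* = 126.
Because the floor (52) lies above the market-clearing price, it is binding.
At P = 52: Qd = 399 - 7·52 = 35 and Qs = 5·52 - 69 = 191.
Quantity traded falls to 35. At Q = 35 the demand price is (399 - 35)/7 = 52 and the supply price is (69 + 35)/5 = 20.8.
Deadweight loss = ½ · (52 - 20.8) · (126 - 35) = ½ · 31.2 · 91 = 1419.6.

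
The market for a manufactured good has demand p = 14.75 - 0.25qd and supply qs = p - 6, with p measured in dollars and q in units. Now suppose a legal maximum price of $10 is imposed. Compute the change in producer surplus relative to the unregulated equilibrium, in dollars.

Rearranging demand gives qd = 59 - 4p. Without the control the market clears where 59 - 4p = p - 6, i.e. p* = 13 and q* = 7.
Since 10 < 13, the ceiling is binding.
At p = 10: qd = 59 - 4·10 = 19 and qs = 10 - 6 = 4.
Producer surplus without the control is ½ · (13 - 6) · 7 = 24.5.
With the ceiling, producers sell 4 units at 10, so PS = ½ · (10 - 6) · 4 = 8.
Change in producer surplus = 8 - 24.5 = -16.5.

-16.5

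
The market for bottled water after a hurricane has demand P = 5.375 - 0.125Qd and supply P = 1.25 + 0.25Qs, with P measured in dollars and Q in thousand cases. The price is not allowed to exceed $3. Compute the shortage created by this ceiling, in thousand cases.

Rearranging demand gives Qd = 43 - 8P; rearranging supply gives Qs = 4P - 5. In a free market, 43 - 8P = 4P - 5 gives the equilibrium P* = 4, Q* = 11.
The ceiling of 3 is below the equilibrium price 4, so it binds.
At P = 3: Qd = 43 - 8·3 = 19 and Qs = 4·3 - 5 = 7.
Shortage = Qd - Qs = 19 - 7 = 12.

12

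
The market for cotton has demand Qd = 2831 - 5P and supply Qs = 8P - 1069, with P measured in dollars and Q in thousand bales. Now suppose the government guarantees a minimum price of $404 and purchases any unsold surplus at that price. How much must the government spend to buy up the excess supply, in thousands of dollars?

Without the control the market clears where 2831 - 5P = 8P - 1069, i.e. P* = 300 and Q* = 1331.
Since 404 > 300, the floor is binding.
At P = 404: Qd = 2831 - 5·404 = 811 and Qs = 8·404 - 1069 = 2163.
Surplus = Qs - Qd = 1352.
Government expenditure = surplus × support price = 1352 × 404 = 546208.

546208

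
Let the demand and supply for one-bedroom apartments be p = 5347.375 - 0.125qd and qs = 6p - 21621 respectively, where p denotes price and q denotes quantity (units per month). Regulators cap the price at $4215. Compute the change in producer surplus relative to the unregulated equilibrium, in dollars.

Rearranging demand gives qd = 42779 - 8p. Without the control the market clears where 42779 - 8p = 6p - 21621, i.e. p* = 4600 and q* = 5979.
The ceiling of 4215 is below the equilibrium price 4600, so it binds.
At p = 4215: qd = 42779 - 8·4215 = 9059 and qs = 6·4215 - 21621 = 3669.
Producer surplus without the control is ½ · (4600 - 3603.5) · 5979 = 2979036.75.
With the ceiling, producers sell 3669 units at 4215, so PS = ½ · (4215 - 3603.5) · 3669 = 1121796.75.
Change in producer surplus = 1121796.75 - 2979036.75 = -1857240.

-1857240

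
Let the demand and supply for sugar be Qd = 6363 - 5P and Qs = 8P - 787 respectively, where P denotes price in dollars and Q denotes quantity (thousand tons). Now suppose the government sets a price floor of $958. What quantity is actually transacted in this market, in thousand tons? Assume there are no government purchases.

Equilibrium: 6363 - 5P = 8P - 787, so 7150 = 13P and P* = 550, Q* = 3613.
The floor of 958 is above the equilibrium price 550, so it binds.
At P = 958: Qd = 6363 - 5·958 = 1573 and Qs = 8·958 - 787 = 6877.
The quantity actually transacted is the short side, demand: 1573.

1573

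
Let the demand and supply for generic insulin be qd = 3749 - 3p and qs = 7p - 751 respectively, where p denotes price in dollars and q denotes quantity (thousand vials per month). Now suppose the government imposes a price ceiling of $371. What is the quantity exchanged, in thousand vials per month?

In a free market, 3749 - 3p = 7p - 751 gives the equilibrium p* = 450, q* = 2399.
Since 371 < 450, the ceiling is binding.
At p = 371: qd = 3749 - 3·371 = 2636 and qs = 7·371 - 751 = 1846.
The quantity actually transacted is the short side, supply: 1846.

1846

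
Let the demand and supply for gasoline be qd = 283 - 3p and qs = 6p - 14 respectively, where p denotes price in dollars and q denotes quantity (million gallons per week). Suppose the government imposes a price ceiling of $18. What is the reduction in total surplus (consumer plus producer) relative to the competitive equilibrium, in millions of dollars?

Without the control the market clears where 283 - 3p = 6p - 14, i.e. p* = 33 and q* = 184.
Because the ceiling (18) lies below the market-clearing price, it is binding.
At p = 18: qd = 283 - 3·18 = 229 and qs = 6·18 - 14 = 94.
Quantity traded falls to 94. At q = 94 the demand price is (283 - 94)/3 = 63 and the supply price is (14 + 94)/6 = 18.
Deadweight loss = ½ · (63 - 18) · (184 - 94) = ½ · 45 · 90 = 2025.

2025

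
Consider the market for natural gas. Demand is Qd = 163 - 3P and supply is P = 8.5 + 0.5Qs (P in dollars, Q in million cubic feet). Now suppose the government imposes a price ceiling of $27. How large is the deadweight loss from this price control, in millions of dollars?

Rearranging supply gives Qs = 2P - 17. Setting quantity demanded equal to quantity supplied, 163 - 3P = 2P - 17, gives P* = 36 and Q* = 55.
Since 27 < 36, the ceiling is binding.
At P = 27: Qd = 163 - 3·27 = 82 and Qs = 2·27 - 17 = 37.
Quantity traded falls to 37. At Q = 37 the demand price is (163 - 37)/3 = 42 and the supply price is (17 + 37)/2 = 27.
Deadweight loss = ½ · (42 - 27) · (55 - 37) = ½ · 15 · 18 = 135.

135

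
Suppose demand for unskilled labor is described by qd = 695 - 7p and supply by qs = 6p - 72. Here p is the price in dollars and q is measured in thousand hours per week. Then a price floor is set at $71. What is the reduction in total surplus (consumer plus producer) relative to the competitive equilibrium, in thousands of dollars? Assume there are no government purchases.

1092

Without the control the market clears where 695 - 7p = 6p - 72, i.e. p* = 59 and q* = 282.
Because the floor (71) lies above the market-clearing price, it is binding.
At p = 71: qd = 695 - 7·71 = 198 and qs = 6·71 - 72 = 354.
Quantity traded falls to 198. At q = 198 the demand price is (695 - 198)/7 = 71 and the supply price is (72 + 198)/6 = 45.
Deadweight loss = ½ · (71 - 45) · (282 - 198) = ½ · 26 · 84 = 1092.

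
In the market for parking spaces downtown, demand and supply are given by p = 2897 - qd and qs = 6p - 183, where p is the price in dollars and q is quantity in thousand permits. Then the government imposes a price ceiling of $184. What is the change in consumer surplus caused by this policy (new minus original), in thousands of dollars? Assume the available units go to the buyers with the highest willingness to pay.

Rearranging demand gives qd = 2897 - p. Without the control the market clears where 2897 - p = 6p - 183, i.e. p* = 440 and q* = 2457.
Because the ceiling (184) lies below the market-clearing price, it is binding.
At p = 184: qd = 2897 - 184 = 2713 and qs = 6·184 - 183 = 921.
Consumer surplus without the control is ½ · (2897 - 440) · 2457 = 3018424.5.
With the ceiling, 921 units are sold at 184 (assume they go to the highest-value buyers). The demand price at q = 921 is 1976, so CS = ½ · [(2897 - 184) + (1976 - 184)] · 921 = 2074552.5.
Change in consumer surplus = 2074552.5 - 3018424.5 = -943872.

-943872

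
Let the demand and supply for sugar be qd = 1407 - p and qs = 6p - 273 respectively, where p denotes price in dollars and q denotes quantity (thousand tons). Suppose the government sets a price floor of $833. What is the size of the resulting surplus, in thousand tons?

Equilibrium: 1407 - p = 6p - 273, so 1680 = 7p and p* = 240, q* = 1167.
Since 833 > 240, the floor is binding.
At p = 833: qd = 1407 - 833 = 574 and qs = 6·833 - 273 = 4725.
Surplus = qs - qd = 4725 - 574 = 4151.

4151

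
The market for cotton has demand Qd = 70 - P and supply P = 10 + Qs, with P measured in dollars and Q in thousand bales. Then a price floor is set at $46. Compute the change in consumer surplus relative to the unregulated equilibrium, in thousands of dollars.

Rearranging supply gives Qs = P - 10. In a free market, 70 - P = P - 10 gives the equilibrium P* = 40, Q* = 30.
Because the floor (46) lies above the market-clearing price, it is binding.
At P = 46: Qd = 70 - 46 = 24 and Qs = 46 - 10 = 36.
Consumer surplus without the control is ½ · (70 - 40) · 30 = 450.
With the floor, consumers buy 24 units at 46, so CS = ½ · (70 - 46) · 24 = 288.
Change in consumer surplus = 288 - 450 = -162.

-162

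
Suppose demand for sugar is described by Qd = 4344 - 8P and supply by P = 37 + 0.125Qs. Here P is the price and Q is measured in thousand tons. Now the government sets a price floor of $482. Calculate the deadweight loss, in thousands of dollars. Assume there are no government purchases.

Rearranging supply gives Qs = 8P - 296. Setting quantity demanded equal to quantity supplied, 4344 - 8P = 8P - 296, gives P* = 290 and Q* = 2024.
The floor of 482 is above the equilibrium price 290, so it binds.
At P = 482: Qd = 4344 - 8·482 = 488 and Qs = 8·482 - 296 = 3560.
Quantity traded falls to 488. At Q = 488 the demand price is (4344 - 488)/8 = 482 and the supply price is (296 + 488)/8 = 98.
Deadweight loss = ½ · (482 - 98) · (2024 - 488) = ½ · 384 · 1536 = 294912.

294912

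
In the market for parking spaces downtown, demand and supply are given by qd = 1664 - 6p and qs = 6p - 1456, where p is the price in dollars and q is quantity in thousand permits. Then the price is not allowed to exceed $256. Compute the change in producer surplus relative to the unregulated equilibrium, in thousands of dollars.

-368

Equilibrium: 1664 - 6p = 6p - 1456, so 3120 = 12p and p* = 260, q* = 104.
Since 256 < 260, the ceiling is binding.
At p = 256: qd = 1664 - 6·256 = 128 and qs = 6·256 - 1456 = 80.
Producer surplus without the control is ½ · (260 - 728/3) · 104 = 2704/3.
With the ceiling, producers sell 80 units at 256, so PS = ½ · (256 - 728/3) · 80 = 1600/3.
Change in producer surplus = 1600/3 - 2704/3 = -368.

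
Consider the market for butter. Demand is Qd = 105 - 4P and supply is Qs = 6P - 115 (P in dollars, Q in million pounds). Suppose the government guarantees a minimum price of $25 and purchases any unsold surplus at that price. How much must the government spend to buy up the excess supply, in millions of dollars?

750

Without the control the market clears where 105 - 4P = 6P - 115, i.e. P* = 22 and Q* = 17.
The floor of 25 is above the equilibrium price 22, so it binds.
At P = 25: Qd = 105 - 4·25 = 5 and Qs = 6·25 - 115 = 35.
Surplus = Qs - Qd = 30.
Government expenditure = surplus × support price = 30 × 25 = 750.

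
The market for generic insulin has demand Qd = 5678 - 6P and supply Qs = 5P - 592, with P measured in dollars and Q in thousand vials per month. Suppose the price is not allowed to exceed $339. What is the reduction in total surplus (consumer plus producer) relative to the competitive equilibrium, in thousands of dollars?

244571.25

In a free market, 5678 - 6P = 5P - 592 gives the equilibrium P* = 570, Q* = 2258.
The ceiling of 339 is below the equilibrium price 570, so it binds.
At P = 339: Qd = 5678 - 6·339 = 3644 and Qs = 5·339 - 592 = 1103.
Quantity traded falls to 1103. At Q = 1103 the demand price is (5678 - 1103)/6 = 762.5 and the supply price is (592 + 1103)/5 = 339.
Deadweight loss = ½ · (762.5 - 339) · (2258 - 1103) = ½ · 423.5 · 1155 = 244571.25.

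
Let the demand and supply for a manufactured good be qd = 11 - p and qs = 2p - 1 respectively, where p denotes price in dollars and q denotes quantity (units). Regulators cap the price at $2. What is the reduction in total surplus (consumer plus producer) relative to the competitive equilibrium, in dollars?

12

Setting quantity demanded equal to quantity supplied, 11 - p = 2p - 1, gives p* = 4 and q* = 7.
Because the ceiling (2) lies below the market-clearing price, it is binding.
At p = 2: qd = 11 - 2 = 9 and qs = 2·2 - 1 = 3.
Quantity traded falls to 3. At q = 3 the demand price is 11 - 3 = 8 and the supply price is (1 + 3)/2 = 2.
Deadweight loss = ½ · (8 - 2) · (7 - 3) = ½ · 6 · 4 = 12.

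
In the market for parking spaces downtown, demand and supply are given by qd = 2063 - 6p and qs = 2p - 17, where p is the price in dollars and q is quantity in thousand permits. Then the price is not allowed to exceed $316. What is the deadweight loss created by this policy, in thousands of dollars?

Setting quantity demanded equal to quantity supplied, 2063 - 6p = 2p - 17, gives p* = 260 and q* = 503.
The ceiling of 316 is above the equilibrium price 260, so it is not binding; the market clears at p* = 260, q* = 503.
Since the control does not bind, no trades are prevented and deadweight loss is zero.

0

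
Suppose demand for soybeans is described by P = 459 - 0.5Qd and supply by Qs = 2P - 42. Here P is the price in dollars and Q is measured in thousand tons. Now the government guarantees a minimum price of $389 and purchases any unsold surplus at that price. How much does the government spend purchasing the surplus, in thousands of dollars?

Rearranging demand gives Qd = 918 - 2P. Without the control the market clears where 918 - 2P = 2P - 42, i.e. P* = 240 and Q* = 438.
The floor of 389 is above the equilibrium price 240, so it binds.
At P = 389: Qd = 918 - 2·389 = 140 and Qs = 2·389 - 42 = 736.
Surplus = Qs - Qd = 596.
Government expenditure = surplus × support price = 596 × 389 = 231844.

231844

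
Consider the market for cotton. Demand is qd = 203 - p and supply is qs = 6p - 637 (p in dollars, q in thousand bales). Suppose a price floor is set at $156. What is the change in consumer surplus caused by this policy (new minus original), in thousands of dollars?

-2340

In a free market, 203 - p = 6p - 637 gives the equilibrium p* = 120, q* = 83.
Because the floor (156) lies above the market-clearing price, it is binding.
At p = 156: qd = 203 - 156 = 47 and qs = 6·156 - 637 = 299.
Consumer surplus without the control is ½ · (203 - 120) · 83 = 3444.5.
With the floor, consumers buy 47 units at 156, so CS = ½ · (203 - 156) · 47 = 1104.5.
Change in consumer surplus = 1104.5 - 3444.5 = -2340.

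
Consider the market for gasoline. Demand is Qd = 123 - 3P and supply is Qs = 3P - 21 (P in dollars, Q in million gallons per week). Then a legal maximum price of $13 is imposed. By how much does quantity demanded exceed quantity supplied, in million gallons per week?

Without the control the market clears where 123 - 3P = 3P - 21, i.e. P* = 24 and Q* = 51.
The ceiling of 13 is below the equilibrium price 24, so it binds.
At P = 13: Qd = 123 - 3·13 = 84 and Qs = 3·13 - 21 = 18.
Shortage = Qd - Qs = 84 - 18 = 66.

66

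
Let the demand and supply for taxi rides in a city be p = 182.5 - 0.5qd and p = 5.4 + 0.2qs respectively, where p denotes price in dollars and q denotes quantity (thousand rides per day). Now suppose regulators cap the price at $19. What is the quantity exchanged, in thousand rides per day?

68

Rearranging demand gives qd = 365 - 2p; rearranging supply gives qs = 5p - 27. In a free market, 365 - 2p = 5p - 27 gives the equilibrium p* = 56, q* = 253.
Because the ceiling (19) lies below the market-clearing price, it is binding.
At p = 19: qd = 365 - 2·19 = 327 and qs = 5·19 - 27 = 68.
The quantity actually transacted is the short side, supply: 68.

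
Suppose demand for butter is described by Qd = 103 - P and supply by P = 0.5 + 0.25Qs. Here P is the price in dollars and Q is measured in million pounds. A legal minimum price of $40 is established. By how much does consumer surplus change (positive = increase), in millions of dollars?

-1377.5

Rearranging supply gives Qs = 4P - 2. In a free market, 103 - P = 4P - 2 gives the equilibrium P* = 21, Q* = 82.
The floor of 40 is above the equilibrium price 21, so it binds.
At P = 40: Qd = 103 - 40 = 63 and Qs = 4·40 - 2 = 158.
Consumer surplus without the control is ½ · (103 - 21) · 82 = 3362.
With the floor, consumers buy 63 units at 40, so CS = ½ · (103 - 40) · 63 = 1984.5.
Change in consumer surplus = 1984.5 - 3362 = -1377.5.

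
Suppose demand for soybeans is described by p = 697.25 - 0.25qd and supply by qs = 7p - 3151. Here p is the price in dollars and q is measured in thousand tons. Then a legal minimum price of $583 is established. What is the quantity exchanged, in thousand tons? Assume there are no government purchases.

Rearranging demand gives qd = 2789 - 4p. Equilibrium: 2789 - 4p = 7p - 3151, so 5940 = 11p and p* = 540, q* = 629.
The floor of 583 is above the equilibrium price 540, so it binds.
At p = 583: qd = 2789 - 4·583 = 457 and qs = 7·583 - 3151 = 930.
The quantity actually transacted is the short side, demand: 457.

457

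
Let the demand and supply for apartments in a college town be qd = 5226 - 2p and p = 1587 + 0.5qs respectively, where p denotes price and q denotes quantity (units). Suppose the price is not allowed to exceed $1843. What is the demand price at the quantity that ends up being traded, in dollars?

Rearranging supply gives qs = 2p - 3174. In a free market, 5226 - 2p = 2p - 3174 gives the equilibrium p* = 2100, q* = 1026.
Since 1843 < 2100, the ceiling is binding.
At p = 1843: qd = 5226 - 2·1843 = 1540 and qs = 2·1843 - 3174 = 512.
Only 512 units reach the market. On the demand curve, the marginal buyer's willingness to pay at q = 512 is (5226 - 512)/2 = 2357.

2357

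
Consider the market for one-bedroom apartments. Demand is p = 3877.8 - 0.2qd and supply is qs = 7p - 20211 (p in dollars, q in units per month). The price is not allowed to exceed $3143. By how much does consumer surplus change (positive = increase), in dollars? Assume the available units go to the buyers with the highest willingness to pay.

160249.9

Rearranging demand gives qd = 19389 - 5p. Setting quantity demanded equal to quantity supplied, 19389 - 5p = 7p - 20211, gives p* = 3300 and q* = 2889.
Because the ceiling (3143) lies below the market-clearing price, it is binding.
At p = 3143: qd = 19389 - 5·3143 = 3674 and qs = 7·3143 - 20211 = 1790.
Consumer surplus without the control is ½ · (3877.8 - 3300) · 2889 = 834632.1.
With the ceiling, 1790 units are sold at 3143 (assume they go to the highest-value buyers). The demand price at q = 1790 is 3519.8, so CS = ½ · [(3877.8 - 3143) + (3519.8 - 3143)] · 1790 = 994882.
Change in consumer surplus = 994882 - 834632.1 = 160249.9.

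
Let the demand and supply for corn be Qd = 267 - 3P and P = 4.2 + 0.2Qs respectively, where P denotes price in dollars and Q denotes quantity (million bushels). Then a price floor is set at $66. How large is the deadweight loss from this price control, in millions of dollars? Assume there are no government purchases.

2160

Rearranging supply gives Qs = 5P - 21. Setting quantity demanded equal to quantity supplied, 267 - 3P = 5P - 21, gives P* = 36 and Q* = 159.
Since 66 > 36, the floor is binding.
At P = 66: Qd = 267 - 3·66 = 69 and Qs = 5·66 - 21 = 309.
Quantity traded falls to 69. At Q = 69 the demand price is (267 - 69)/3 = 66 and the supply price is (21 + 69)/5 = 18.
Deadweight loss = ½ · (66 - 18) · (159 - 69) = ½ · 48 · 90 = 2160.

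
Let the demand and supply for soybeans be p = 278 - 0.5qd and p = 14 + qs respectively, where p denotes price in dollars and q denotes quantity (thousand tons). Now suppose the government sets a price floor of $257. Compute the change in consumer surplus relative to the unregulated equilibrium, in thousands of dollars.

Rearranging demand gives qd = 556 - 2p; rearranging supply gives qs = p - 14. Equilibrium: 556 - 2p = p - 14, so 570 = 3p and p* = 190, q* = 176.
The floor of 257 is above the equilibrium price 190, so it binds.
At p = 257: qd = 556 - 2·257 = 42 and qs = 257 - 14 = 243.
Consumer surplus without the control is ½ · (278 - 190) · 176 = 7744.
With the floor, consumers buy 42 units at 257, so CS = ½ · (278 - 257) · 42 = 441.
Change in consumer surplus = 441 - 7744 = -7303.

-7303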